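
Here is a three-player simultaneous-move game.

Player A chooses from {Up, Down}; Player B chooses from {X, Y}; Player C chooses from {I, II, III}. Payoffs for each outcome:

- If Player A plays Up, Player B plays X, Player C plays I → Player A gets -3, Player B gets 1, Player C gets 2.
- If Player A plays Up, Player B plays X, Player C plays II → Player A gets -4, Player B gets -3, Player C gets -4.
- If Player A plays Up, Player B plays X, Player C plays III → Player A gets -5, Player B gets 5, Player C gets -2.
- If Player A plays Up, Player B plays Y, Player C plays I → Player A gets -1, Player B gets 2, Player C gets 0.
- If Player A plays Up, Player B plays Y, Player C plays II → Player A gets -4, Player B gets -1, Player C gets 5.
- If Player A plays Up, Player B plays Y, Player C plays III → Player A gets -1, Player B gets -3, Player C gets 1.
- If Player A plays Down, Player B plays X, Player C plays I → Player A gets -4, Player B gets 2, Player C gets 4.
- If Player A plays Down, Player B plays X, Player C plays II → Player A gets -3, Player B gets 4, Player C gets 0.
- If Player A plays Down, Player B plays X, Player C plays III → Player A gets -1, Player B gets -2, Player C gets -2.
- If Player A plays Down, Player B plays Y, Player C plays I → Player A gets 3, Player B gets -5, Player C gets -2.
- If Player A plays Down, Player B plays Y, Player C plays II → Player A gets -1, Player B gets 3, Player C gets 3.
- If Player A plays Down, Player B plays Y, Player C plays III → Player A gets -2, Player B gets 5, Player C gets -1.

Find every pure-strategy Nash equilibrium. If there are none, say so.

For each strategy profile, look for a profitable unilateral deviation.
(Up, X, I): Player B can switch to Y (1 → 2). Not NE.
(Up, X, II): Player A can switch to Down (-4 → -3). Not NE.
(Up, X, III): Player A can switch to Down (-5 → -1). Not NE.
(Up, Y, I): Player A can switch to Down (-1 → 3). Not NE.
(Up, Y, II): Player A can switch to Down (-4 → -1). Not NE.
(Up, Y, III): Player B can switch to X (-3 → 5). Not NE.
(Down, X, I): Player A can switch to Up (-4 → -3). Not NE.
(Down, X, II): Player C can switch to I (0 → 4). Not NE.
(Down, X, III): Player B can switch to Y (-2 → 5). Not NE.
(Down, Y, I): Player B can switch to X (-5 → 2). Not NE.
(Down, Y, II): Player B can switch to X (3 → 4). Not NE.
(Down, Y, III): Player A can switch to Up (-2 → -1). Not NE.

none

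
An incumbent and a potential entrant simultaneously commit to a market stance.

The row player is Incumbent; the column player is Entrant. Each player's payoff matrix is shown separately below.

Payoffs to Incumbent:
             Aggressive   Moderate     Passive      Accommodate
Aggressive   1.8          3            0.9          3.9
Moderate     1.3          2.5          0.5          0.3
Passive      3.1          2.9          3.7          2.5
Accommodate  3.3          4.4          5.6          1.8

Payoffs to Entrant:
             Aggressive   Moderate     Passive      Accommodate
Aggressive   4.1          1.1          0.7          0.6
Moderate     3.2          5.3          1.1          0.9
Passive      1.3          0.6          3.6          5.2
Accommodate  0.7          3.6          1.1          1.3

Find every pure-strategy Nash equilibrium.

The unique pure-strategy Nash equilibrium is (Accommodate, Moderate).

Incumbent against Aggressive: payoffs 1.8, 1.3, 3.1, 3.3 → best response Accommodate.
Incumbent against Moderate: payoffs 3, 2.5, 2.9, 4.4 → best response Accommodate.
Incumbent against Passive: payoffs 0.9, 0.5, 3.7, 5.6 → best response Accommodate.
Incumbent against Accommodate: payoffs 3.9, 0.3, 2.5, 1.8 → best response Aggressive.
Entrant against Aggressive: payoffs 4.1, 1.1, 0.7, 0.6 → best response Aggressive.
Entrant against Moderate: payoffs 3.2, 5.3, 1.1, 0.9 → best response Moderate.
Entrant against Passive: payoffs 1.3, 0.6, 3.6, 5.2 → best response Accommodate.
Entrant against Accommodate: payoffs 0.7, 3.6, 1.1, 1.3 → best response Moderate.
Mutual best responses: (Accommodate, Moderate).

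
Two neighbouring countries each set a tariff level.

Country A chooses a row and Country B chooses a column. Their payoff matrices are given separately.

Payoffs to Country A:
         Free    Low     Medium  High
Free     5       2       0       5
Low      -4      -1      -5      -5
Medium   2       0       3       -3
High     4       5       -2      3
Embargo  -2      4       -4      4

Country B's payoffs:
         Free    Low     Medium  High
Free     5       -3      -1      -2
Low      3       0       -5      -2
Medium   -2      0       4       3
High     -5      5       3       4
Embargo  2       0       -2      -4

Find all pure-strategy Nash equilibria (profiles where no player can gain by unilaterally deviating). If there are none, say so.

(Free, Free), (Medium, Medium), (High, Low)

Country A against Free: payoffs 5, -4, 2, 4, -2 → best response Free.
Country A against Low: payoffs 2, -1, 0, 5, 4 → best response High.
Country A against Medium: payoffs 0, -5, 3, -2, -4 → best response Medium.
Country A against High: payoffs 5, -5, -3, 3, 4 → best response Free.
Country B against Free: payoffs 5, -3, -1, -2 → best response Free.
Country B against Low: payoffs 3, 0, -5, -2 → best response Free.
Country B against Medium: payoffs -2, 0, 4, 3 → best response Medium.
Country B against High: payoffs -5, 5, 3, 4 → best response Low.
Country B against Embargo: payoffs 2, 0, -2, -4 → best response Free.
Mutual best responses: (Free, Free); (Medium, Medium); (High, Low).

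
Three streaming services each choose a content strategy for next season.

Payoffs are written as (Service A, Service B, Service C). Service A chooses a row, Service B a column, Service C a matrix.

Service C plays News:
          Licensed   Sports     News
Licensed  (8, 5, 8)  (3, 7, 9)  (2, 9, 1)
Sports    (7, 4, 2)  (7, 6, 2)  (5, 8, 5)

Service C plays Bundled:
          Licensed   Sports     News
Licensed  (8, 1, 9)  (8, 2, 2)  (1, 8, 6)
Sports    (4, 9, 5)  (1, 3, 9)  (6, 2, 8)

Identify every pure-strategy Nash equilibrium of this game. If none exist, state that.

Check each profile: it is a Nash equilibrium iff no player can strictly gain by switching unilaterally.
(Licensed, Licensed, News): Service B can switch to Sports (5 → 7). Not NE.
(Licensed, Licensed, Bundled): Service B can switch to Sports (1 → 2). Not NE.
(Licensed, Sports, News): Service A can switch to Sports (3 → 7). Not NE.
(Licensed, Sports, Bundled): Service B can switch to News (2 → 8). Not NE.
(Licensed, News, News): Service A can switch to Sports (2 → 5). Not NE.
(Licensed, News, Bundled): Service A can switch to Sports (1 → 6). Not NE.
(Sports, Licensed, News): Service A can switch to Licensed (7 → 8). Not NE.
(Sports, Licensed, Bundled): Service A can switch to Licensed (4 → 8). Not NE.
(The remaining 4 profiles each have a profitable deviation by the same check.)

none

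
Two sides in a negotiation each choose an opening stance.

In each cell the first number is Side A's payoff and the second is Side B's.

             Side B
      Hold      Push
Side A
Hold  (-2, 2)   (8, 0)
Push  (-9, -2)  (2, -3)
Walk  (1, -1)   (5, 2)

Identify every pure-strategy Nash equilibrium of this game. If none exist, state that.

(Hold, Hold): Side A can switch to Walk (-2 → 1). Not NE.
(Hold, Push): Side B can switch to Hold (0 → 2). Not NE.
(Push, Hold): Side A can switch to Hold (-9 → -2). Not NE.
(Push, Push): Side A can switch to Hold (2 → 8). Not NE.
(Walk, Hold): Side B can switch to Push (-1 → 2). Not NE.
(Walk, Push): Side A can switch to Hold (5 → 8). Not NE.

none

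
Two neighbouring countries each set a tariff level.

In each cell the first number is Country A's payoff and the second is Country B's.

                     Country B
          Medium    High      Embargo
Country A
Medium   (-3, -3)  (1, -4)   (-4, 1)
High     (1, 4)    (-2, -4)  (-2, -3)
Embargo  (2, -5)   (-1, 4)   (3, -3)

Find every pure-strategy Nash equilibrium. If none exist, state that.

No pure-strategy Nash equilibrium.

(Medium, Medium): Country A can switch to High (-3 → 1). Not NE.
(Medium, High): Country B can switch to Medium (-4 → -3). Not NE.
(Medium, Embargo): Country A can switch to High (-4 → -2). Not NE.
(High, Medium): Country A can switch to Embargo (1 → 2). Not NE.
(High, High): Country A can switch to Medium (-2 → 1). Not NE.
(High, Embargo): Country A can switch to Embargo (-2 → 3). Not NE.
(The remaining 3 profiles each have a profitable deviation by the same check.)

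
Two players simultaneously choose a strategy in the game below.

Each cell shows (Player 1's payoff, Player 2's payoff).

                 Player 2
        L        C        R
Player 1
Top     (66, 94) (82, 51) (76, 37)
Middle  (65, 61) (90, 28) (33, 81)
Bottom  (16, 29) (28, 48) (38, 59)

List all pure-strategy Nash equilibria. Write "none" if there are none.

Player 1 against L: payoffs 66, 65, 16 → best response Top.
Player 1 against C: payoffs 82, 90, 28 → best response Middle.
Player 1 against R: payoffs 76, 33, 38 → best response Top.
Player 2 against Top: payoffs 94, 51, 37 → best response L.
Player 2 against Middle: payoffs 61, 28, 81 → best response R.
Player 2 against Bottom: payoffs 29, 48, 59 → best response R.
Mutual best responses: (Top, L).

The unique pure-strategy Nash equilibrium is (Top, L).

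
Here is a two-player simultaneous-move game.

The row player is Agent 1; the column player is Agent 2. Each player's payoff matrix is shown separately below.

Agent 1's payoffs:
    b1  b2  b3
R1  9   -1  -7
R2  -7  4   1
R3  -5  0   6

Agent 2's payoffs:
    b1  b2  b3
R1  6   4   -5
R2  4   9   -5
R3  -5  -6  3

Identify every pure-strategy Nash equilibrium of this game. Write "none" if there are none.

Agent 1 against b1: payoffs 9, -7, -5 → best response R1.
Agent 1 against b2: payoffs -1, 4, 0 → best response R2.
Agent 1 against b3: payoffs -7, 1, 6 → best response R3.
Agent 2 against R1: payoffs 6, 4, -5 → best response b1.
Agent 2 against R2: payoffs 4, 9, -5 → best response b2.
Agent 2 against R3: payoffs -5, -6, 3 → best response b3.
Mutual best responses: (R1, b1); (R2, b2); (R3, b3).

The pure Nash equilibria are (R1, b1), (R2, b2), (R3, b3).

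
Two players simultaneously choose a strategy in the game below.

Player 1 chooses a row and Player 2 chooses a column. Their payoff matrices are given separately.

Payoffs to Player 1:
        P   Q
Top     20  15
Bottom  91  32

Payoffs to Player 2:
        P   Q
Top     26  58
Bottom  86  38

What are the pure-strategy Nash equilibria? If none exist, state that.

The unique pure-strategy Nash equilibrium is (Bottom, P).

Player 1 against P: payoffs 20, 91 → best response Bottom.
Player 1 against Q: payoffs 15, 32 → best response Bottom.
Player 2 against Top: payoffs 26, 58 → best response Q.
Player 2 against Bottom: payoffs 86, 38 → best response P.
Mutual best responses: (Bottom, P).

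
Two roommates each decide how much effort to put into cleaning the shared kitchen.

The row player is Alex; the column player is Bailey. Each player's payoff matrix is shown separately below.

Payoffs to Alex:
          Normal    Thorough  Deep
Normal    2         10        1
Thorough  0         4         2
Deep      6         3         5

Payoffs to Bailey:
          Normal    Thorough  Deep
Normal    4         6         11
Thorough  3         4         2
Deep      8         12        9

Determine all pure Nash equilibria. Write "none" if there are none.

No pure-strategy Nash equilibrium.

(Normal, Normal): Alex can switch to Deep (2 → 6). Not NE.
(Normal, Thorough): Bailey can switch to Deep (6 → 11). Not NE.
(Normal, Deep): Alex can switch to Thorough (1 → 2). Not NE.
(Thorough, Normal): Alex can switch to Normal (0 → 2). Not NE.
(Thorough, Thorough): Alex can switch to Normal (4 → 10). Not NE.
(Thorough, Deep): Alex can switch to Deep (2 → 5). Not NE.
(Deep, Normal): Bailey can switch to Thorough (8 → 12). Not NE.
(Deep, Thorough): Alex can switch to Normal (3 → 10). Not NE.
(The remaining 1 profile has a profitable deviation by the same check.)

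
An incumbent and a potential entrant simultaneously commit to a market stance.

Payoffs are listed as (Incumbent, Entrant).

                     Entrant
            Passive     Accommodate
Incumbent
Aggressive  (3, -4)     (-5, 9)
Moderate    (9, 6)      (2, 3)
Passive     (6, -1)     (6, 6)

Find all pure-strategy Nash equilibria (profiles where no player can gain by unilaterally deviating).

Pure-strategy Nash equilibria: (Moderate, Passive); (Passive, Accommodate)

Mark each player's best response to every combination of opponents' strategies; a profile where every player is best-responding is a pure Nash equilibrium.
Incumbent against Passive: payoffs 3, 9, 6 → best response Moderate.
Incumbent against Accommodate: payoffs -5, 2, 6 → best response Passive.
Entrant against Aggressive: payoffs -4, 9 → best response Accommodate.
Entrant against Moderate: payoffs 6, 3 → best response Passive.
Entrant against Passive: payoffs -1, 6 → best response Accommodate.
Mutual best responses: (Moderate, Passive); (Passive, Accommodate).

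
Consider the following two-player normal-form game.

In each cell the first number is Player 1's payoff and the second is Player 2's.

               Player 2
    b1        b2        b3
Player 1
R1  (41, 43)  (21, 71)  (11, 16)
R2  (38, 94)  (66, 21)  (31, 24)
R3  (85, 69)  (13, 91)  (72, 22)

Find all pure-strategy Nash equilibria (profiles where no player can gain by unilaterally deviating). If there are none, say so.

There is no pure-strategy Nash equilibrium.

(R1, b1): Player 1 can switch to R3 (41 → 85). Not NE.
(R1, b2): Player 1 can switch to R2 (21 → 66). Not NE.
(R1, b3): Player 1 can switch to R2 (11 → 31). Not NE.
(R2, b1): Player 1 can switch to R1 (38 → 41). Not NE.
(R2, b2): Player 2 can switch to b1 (21 → 94). Not NE.
(R2, b3): Player 1 can switch to R3 (31 → 72). Not NE.
(R3, b1): Player 2 can switch to b2 (69 → 91). Not NE.
(R3, b2): Player 1 can switch to R1 (13 → 21). Not NE.
(R3, b3): Player 2 can switch to b1 (22 → 69). Not NE.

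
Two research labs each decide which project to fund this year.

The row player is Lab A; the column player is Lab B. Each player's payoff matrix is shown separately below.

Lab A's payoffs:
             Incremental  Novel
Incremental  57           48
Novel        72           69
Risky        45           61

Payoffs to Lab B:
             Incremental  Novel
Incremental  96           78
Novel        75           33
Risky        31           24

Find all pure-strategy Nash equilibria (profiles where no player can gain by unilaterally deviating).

(Novel, Incremental)

For each player, find the best response to each opponent profile; mutual best responses are the pure NE.
Lab A against Incremental: payoffs 57, 72, 45 → best response Novel.
Lab A against Novel: payoffs 48, 69, 61 → best response Novel.
Lab B against Incremental: payoffs 96, 78 → best response Incremental.
Lab B against Novel: payoffs 75, 33 → best response Incremental.
Lab B against Risky: payoffs 31, 24 → best response Incremental.
Mutual best responses: (Novel, Incremental).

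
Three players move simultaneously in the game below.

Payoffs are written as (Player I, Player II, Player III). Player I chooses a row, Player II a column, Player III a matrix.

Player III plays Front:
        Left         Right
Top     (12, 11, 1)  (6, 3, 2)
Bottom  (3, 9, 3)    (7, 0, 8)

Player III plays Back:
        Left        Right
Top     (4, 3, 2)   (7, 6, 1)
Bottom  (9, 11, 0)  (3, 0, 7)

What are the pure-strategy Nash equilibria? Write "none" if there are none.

This game has no pure Nash equilibrium.

Check each profile: it is a Nash equilibrium iff no player can strictly gain by switching unilaterally.
(Top, Left, Front): Player III can switch to Back (1 → 2). Not NE.
(Top, Left, Back): Player I can switch to Bottom (4 → 9). Not NE.
(Top, Right, Front): Player I can switch to Bottom (6 → 7). Not NE.
(Top, Right, Back): Player III can switch to Front (1 → 2). Not NE.
(Bottom, Left, Front): Player I can switch to Top (3 → 12). Not NE.
(Bottom, Left, Back): Player III can switch to Front (0 → 3). Not NE.
(The remaining 2 profiles each have a profitable deviation by the same check.)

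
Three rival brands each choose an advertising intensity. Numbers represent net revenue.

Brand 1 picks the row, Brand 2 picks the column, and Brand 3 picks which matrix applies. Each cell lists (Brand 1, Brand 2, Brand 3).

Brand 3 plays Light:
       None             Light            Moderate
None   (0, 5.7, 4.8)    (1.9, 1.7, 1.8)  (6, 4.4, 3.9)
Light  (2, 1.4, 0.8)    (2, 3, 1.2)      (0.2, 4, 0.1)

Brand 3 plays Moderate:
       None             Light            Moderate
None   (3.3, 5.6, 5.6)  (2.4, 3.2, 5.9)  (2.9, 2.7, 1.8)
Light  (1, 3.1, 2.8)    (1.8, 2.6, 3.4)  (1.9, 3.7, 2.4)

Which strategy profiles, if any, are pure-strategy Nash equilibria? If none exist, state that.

(None, None, Moderate)

(None, None, Light): Brand 1 can switch to Light (0 → 2). Not NE.
(None, None, Moderate): Brand 1 gets 3.3, best alternative 1; Brand 2 gets 5.6, best alternative 3.2; Brand 3 gets 5.6, best alternative 4.8. No profitable deviation — NE.
(None, Light, Light): Brand 1 can switch to Light (1.9 → 2). Not NE.
(None, Light, Moderate): Brand 2 can switch to None (3.2 → 5.6). Not NE.
(None, Moderate, Light): Brand 2 can switch to None (4.4 → 5.7). Not NE.
(None, Moderate, Moderate): Brand 2 can switch to None (2.7 → 5.6). Not NE.
(Light, None, Light): Brand 2 can switch to Light (1.4 → 3). Not NE.
(Light, None, Moderate): Brand 1 can switch to None (1 → 3.3). Not NE.
(Light, Light, Light): Brand 2 can switch to Moderate (3 → 4). Not NE.
(Light, Light, Moderate): Brand 1 can switch to None (1.8 → 2.4). Not NE.
(Light, Moderate, Light): Brand 1 can switch to None (0.2 → 6). Not NE.
(The remaining 1 profile has a profitable deviation by the same check.)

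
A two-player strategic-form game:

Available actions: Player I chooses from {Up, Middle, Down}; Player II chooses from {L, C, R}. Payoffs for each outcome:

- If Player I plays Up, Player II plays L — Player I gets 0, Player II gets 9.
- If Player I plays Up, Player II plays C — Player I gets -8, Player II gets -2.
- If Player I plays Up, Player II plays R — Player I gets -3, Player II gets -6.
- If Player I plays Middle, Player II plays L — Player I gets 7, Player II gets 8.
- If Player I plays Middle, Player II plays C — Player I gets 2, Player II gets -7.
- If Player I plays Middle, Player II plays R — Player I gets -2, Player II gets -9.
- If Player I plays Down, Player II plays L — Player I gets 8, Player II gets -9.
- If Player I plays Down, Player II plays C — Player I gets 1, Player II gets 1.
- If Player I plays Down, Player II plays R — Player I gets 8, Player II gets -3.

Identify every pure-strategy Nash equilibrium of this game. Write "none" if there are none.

(Up, L): Player I can switch to Middle (0 → 7). Not NE.
(Up, C): Player I can switch to Middle (-8 → 2). Not NE.
(Up, R): Player I can switch to Middle (-3 → -2). Not NE.
(Middle, L): Player I can switch to Down (7 → 8). Not NE.
(Middle, C): Player II can switch to L (-7 → 8). Not NE.
(Middle, R): Player I can switch to Down (-2 → 8). Not NE.
(Down, L): Player II can switch to C (-9 → 1). Not NE.
(Down, C): Player I can switch to Middle (1 → 2). Not NE.
(Down, R): Player II can switch to C (-3 → 1). Not NE.

No pure-strategy Nash equilibrium.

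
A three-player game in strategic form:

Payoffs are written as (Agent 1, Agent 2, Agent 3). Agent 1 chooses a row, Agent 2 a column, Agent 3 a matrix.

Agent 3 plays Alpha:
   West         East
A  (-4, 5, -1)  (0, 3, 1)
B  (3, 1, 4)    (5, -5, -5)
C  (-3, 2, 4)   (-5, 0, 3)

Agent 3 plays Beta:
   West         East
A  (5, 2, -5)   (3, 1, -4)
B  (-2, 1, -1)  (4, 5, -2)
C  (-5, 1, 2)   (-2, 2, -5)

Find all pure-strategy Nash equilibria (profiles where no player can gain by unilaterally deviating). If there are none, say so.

Agent 1 against (West, Alpha): payoffs -4, 3, -3 → best response B.
Agent 1 against (West, Beta): payoffs 5, -2, -5 → best response A.
Agent 1 against (East, Alpha): payoffs 0, 5, -5 → best response B.
Agent 1 against (East, Beta): payoffs 3, 4, -2 → best response B.
Agent 2 against (A, Alpha): payoffs 5, 3 → best response West.
Agent 2 against (A, Beta): payoffs 2, 1 → best response West.
Agent 2 against (B, Alpha): payoffs 1, -5 → best response West.
Agent 2 against (B, Beta): payoffs 1, 5 → best response East.
Agent 2 against (C, Alpha): payoffs 2, 0 → best response West.
Agent 2 against (C, Beta): payoffs 1, 2 → best response East.
Agent 3 against (A, West): payoffs -1, -5 → best response Alpha.
Agent 3 against (A, East): payoffs 1, -4 → best response Alpha.
Agent 3 against (B, West): payoffs 4, -1 → best response Alpha.
Agent 3 against (B, East): payoffs -5, -2 → best response Beta.
Agent 3 against (C, West): payoffs 4, 2 → best response Alpha.
Agent 3 against (C, East): payoffs 3, -5 → best response Alpha.
Mutual best responses: (B, West, Alpha); (B, East, Beta).

(B, West, Alpha) and (B, East, Beta)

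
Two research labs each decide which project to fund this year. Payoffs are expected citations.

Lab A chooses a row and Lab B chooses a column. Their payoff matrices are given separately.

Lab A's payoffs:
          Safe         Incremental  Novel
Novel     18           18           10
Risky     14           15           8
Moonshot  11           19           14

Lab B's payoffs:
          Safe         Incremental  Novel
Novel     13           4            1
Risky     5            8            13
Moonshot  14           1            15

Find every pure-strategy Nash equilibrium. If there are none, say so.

Lab A against Safe: payoffs 18, 14, 11 → best response Novel.
Lab A against Incremental: payoffs 18, 15, 19 → best response Moonshot.
Lab A against Novel: payoffs 10, 8, 14 → best response Moonshot.
Lab B against Novel: payoffs 13, 4, 1 → best response Safe.
Lab B against Risky: payoffs 5, 8, 13 → best response Novel.
Lab B against Moonshot: payoffs 14, 1, 15 → best response Novel.
Mutual best responses: (Novel, Safe); (Moonshot, Novel).

(Novel, Safe), (Moonshot, Novel)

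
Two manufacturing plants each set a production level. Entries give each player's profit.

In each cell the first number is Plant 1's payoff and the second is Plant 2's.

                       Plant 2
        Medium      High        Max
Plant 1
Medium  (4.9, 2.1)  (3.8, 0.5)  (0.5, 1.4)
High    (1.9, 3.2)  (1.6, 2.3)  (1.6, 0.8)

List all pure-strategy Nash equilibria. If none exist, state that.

Plant 1 against Medium: payoffs 4.9, 1.9 → best response Medium.
Plant 1 against High: payoffs 3.8, 1.6 → best response Medium.
Plant 1 against Max: payoffs 0.5, 1.6 → best response High.
Plant 2 against Medium: payoffs 2.1, 0.5, 1.4 → best response Medium.
Plant 2 against High: payoffs 3.2, 2.3, 0.8 → best response Medium.
Mutual best responses: (Medium, Medium).

Pure NE: (Medium, Medium)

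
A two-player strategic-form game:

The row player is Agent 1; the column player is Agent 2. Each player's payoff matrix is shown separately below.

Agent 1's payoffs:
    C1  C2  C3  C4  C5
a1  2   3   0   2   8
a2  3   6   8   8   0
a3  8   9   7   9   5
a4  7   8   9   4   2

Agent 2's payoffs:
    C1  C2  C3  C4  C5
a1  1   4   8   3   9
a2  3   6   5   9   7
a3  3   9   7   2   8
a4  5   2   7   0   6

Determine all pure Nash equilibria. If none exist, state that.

Pure-strategy Nash equilibria: (a1, C5), (a3, C2), (a4, C3)

(a1, C1): Agent 1 can switch to a2 (2 → 3). Not NE.
(a1, C2): Agent 1 can switch to a2 (3 → 6). Not NE.
(a1, C3): Agent 1 can switch to a2 (0 → 8). Not NE.
(a1, C4): Agent 1 can switch to a2 (2 → 8). Not NE.
(a1, C5): Agent 1 gets 8, best alternative 5; Agent 2 gets 9, best alternative 8. No profitable deviation — NE.
(a2, C1): Agent 1 can switch to a3 (3 → 8). Not NE.
(a2, C2): Agent 1 can switch to a3 (6 → 9). Not NE.
(a2, C3): Agent 1 can switch to a4 (8 → 9). Not NE.
(a2, C4): Agent 1 can switch to a3 (8 → 9). Not NE.
(a3, C2): Agent 1 gets 9, best alternative 8; Agent 2 gets 9, best alternative 8. No profitable deviation — NE.
(a4, C3): Agent 1 gets 9, best alternative 8; Agent 2 gets 7, best alternative 6. No profitable deviation — NE.
(The remaining 9 profiles each have a profitable deviation by the same check.)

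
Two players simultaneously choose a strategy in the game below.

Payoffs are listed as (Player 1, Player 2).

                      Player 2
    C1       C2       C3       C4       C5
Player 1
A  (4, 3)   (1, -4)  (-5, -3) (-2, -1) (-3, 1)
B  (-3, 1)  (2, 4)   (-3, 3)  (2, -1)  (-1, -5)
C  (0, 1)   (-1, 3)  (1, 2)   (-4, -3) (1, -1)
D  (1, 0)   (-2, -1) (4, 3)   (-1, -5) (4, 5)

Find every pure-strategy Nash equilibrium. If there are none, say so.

(A, C1), (B, C2), (D, C5)

Player 1 against C1: payoffs 4, -3, 0, 1 → best response A.
Player 1 against C2: payoffs 1, 2, -1, -2 → best response B.
Player 1 against C3: payoffs -5, -3, 1, 4 → best response D.
Player 1 against C4: payoffs -2, 2, -4, -1 → best response B.
Player 1 against C5: payoffs -3, -1, 1, 4 → best response D.
Player 2 against A: payoffs 3, -4, -3, -1, 1 → best response C1.
Player 2 against B: payoffs 1, 4, 3, -1, -5 → best response C2.
Player 2 against C: payoffs 1, 3, 2, -3, -1 → best response C2.
Player 2 against D: payoffs 0, -1, 3, -5, 5 → best response C5.
Mutual best responses: (A, C1); (B, C2); (D, C5).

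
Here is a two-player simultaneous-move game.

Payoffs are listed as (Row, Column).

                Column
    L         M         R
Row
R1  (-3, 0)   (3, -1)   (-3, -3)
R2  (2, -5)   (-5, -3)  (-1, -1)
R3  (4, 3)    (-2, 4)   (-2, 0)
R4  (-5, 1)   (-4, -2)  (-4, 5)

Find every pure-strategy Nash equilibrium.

Pure NE: (R2, R)

Mark each player's best response to every combination of opponents' strategies; a profile where every player is best-responding is a pure Nash equilibrium.
Row against L: payoffs -3, 2, 4, -5 → best response R3.
Row against M: payoffs 3, -5, -2, -4 → best response R1.
Row against R: payoffs -3, -1, -2, -4 → best response R2.
Column against R1: payoffs 0, -1, -3 → best response L.
Column against R2: payoffs -5, -3, -1 → best response R.
Column against R3: payoffs 3, 4, 0 → best response M.
Column against R4: payoffs 1, -2, 5 → best response R.
Mutual best responses: (R2, R).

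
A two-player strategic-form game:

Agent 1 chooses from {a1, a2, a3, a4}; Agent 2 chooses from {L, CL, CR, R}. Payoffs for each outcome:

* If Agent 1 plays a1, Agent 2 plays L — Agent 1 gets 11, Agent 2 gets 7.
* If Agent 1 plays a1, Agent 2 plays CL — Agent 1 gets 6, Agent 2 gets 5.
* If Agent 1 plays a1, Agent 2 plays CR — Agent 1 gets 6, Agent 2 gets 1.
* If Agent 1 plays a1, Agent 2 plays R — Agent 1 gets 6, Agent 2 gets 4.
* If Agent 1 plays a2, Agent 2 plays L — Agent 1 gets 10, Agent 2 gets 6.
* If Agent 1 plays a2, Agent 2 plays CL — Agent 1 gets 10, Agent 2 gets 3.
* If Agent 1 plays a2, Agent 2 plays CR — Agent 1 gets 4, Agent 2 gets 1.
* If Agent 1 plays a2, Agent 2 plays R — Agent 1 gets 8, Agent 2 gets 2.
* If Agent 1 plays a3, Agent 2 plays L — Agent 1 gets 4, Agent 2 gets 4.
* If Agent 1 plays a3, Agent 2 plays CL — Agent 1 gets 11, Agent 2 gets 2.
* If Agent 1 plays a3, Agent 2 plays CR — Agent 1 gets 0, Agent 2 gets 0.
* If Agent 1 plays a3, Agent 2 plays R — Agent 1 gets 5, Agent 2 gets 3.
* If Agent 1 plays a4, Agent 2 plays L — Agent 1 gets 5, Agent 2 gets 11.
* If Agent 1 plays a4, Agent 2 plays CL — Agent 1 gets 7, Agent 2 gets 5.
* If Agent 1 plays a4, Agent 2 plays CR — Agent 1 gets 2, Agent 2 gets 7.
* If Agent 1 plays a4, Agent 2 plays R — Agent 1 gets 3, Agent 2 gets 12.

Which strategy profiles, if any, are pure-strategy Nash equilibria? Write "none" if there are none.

(a1, L)

(a1, L): Agent 1 gets 11, best alternative 10; Agent 2 gets 7, best alternative 5. No profitable deviation — NE.
(a1, CL): Agent 1 can switch to a2 (6 → 10). Not NE.
(a1, CR): Agent 2 can switch to L (1 → 7). Not NE.
(a1, R): Agent 1 can switch to a2 (6 → 8). Not NE.
(a2, L): Agent 1 can switch to a1 (10 → 11). Not NE.
(a2, CL): Agent 1 can switch to a3 (10 → 11). Not NE.
(a2, CR): Agent 1 can switch to a1 (4 → 6). Not NE.
(a2, R): Agent 2 can switch to L (2 → 6). Not NE.
(a3, L): Agent 1 can switch to a1 (4 → 11). Not NE.
(The remaining 7 profiles each have a profitable deviation by the same check.)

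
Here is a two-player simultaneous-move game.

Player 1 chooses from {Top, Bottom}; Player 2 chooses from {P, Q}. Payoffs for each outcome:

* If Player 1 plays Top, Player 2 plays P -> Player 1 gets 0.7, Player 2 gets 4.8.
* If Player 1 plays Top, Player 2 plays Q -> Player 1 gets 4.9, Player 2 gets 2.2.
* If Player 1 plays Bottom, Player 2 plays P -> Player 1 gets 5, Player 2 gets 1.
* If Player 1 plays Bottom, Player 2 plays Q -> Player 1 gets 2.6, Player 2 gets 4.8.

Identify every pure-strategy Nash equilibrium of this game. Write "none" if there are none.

Check each profile: it is a Nash equilibrium iff no player can strictly gain by switching unilaterally.
(Top, P): Player 1 can switch to Bottom (0.7 → 5). Not NE.
(Top, Q): Player 2 can switch to P (2.2 → 4.8). Not NE.
(Bottom, P): Player 2 can switch to Q (1 → 4.8). Not NE.
(Bottom, Q): Player 1 can switch to Top (2.6 → 4.9). Not NE.

This game has no pure Nash equilibrium.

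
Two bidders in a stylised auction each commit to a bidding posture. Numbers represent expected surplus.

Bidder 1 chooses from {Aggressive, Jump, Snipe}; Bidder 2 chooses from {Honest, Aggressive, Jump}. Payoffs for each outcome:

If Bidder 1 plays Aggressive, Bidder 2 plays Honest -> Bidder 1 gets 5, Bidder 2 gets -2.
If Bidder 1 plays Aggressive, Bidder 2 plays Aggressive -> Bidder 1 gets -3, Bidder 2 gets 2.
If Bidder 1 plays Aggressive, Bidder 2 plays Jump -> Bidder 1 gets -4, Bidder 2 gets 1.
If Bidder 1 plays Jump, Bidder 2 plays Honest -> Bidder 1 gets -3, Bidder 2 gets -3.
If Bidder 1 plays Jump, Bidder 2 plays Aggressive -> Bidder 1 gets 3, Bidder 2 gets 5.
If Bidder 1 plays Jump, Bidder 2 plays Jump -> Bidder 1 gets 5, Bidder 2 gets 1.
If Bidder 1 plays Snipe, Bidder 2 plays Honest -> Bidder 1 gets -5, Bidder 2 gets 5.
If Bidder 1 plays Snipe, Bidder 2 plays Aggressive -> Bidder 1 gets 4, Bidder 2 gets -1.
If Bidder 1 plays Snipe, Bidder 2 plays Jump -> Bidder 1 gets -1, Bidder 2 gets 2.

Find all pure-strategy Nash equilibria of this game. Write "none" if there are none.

Check each profile: it is a Nash equilibrium iff no player can strictly gain by switching unilaterally.
(Aggressive, Honest): Bidder 2 can switch to Aggressive (-2 → 2). Not NE.
(Aggressive, Aggressive): Bidder 1 can switch to Jump (-3 → 3). Not NE.
(Aggressive, Jump): Bidder 1 can switch to Jump (-4 → 5). Not NE.
(Jump, Honest): Bidder 1 can switch to Aggressive (-3 → 5). Not NE.
(Jump, Aggressive): Bidder 1 can switch to Snipe (3 → 4). Not NE.
(Jump, Jump): Bidder 2 can switch to Aggressive (1 → 5). Not NE.
(Snipe, Honest): Bidder 1 can switch to Aggressive (-5 → 5). Not NE.
(Snipe, Aggressive): Bidder 2 can switch to Honest (-1 → 5). Not NE.
(The remaining 1 profile has a profitable deviation by the same check.)

No pure-strategy Nash equilibrium.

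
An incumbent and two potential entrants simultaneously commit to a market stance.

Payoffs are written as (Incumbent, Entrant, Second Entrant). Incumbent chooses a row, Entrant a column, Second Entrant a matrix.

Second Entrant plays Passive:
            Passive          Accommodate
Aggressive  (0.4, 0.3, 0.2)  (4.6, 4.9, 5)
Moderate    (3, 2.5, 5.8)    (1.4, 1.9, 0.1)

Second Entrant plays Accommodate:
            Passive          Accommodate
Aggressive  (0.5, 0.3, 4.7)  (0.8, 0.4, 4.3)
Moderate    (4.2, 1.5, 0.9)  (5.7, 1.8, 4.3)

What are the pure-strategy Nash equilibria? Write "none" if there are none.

Incumbent against (Passive, Passive): payoffs 0.4, 3 → best response Moderate.
Incumbent against (Passive, Accommodate): payoffs 0.5, 4.2 → best response Moderate.
Incumbent against (Accommodate, Passive): payoffs 4.6, 1.4 → best response Aggressive.
Incumbent against (Accommodate, Accommodate): payoffs 0.8, 5.7 → best response Moderate.
Entrant against (Aggressive, Passive): payoffs 0.3, 4.9 → best response Accommodate.
Entrant against (Aggressive, Accommodate): payoffs 0.3, 0.4 → best response Accommodate.
Entrant against (Moderate, Passive): payoffs 2.5, 1.9 → best response Passive.
Entrant against (Moderate, Accommodate): payoffs 1.5, 1.8 → best response Accommodate.
Second Entrant against (Aggressive, Passive): payoffs 0.2, 4.7 → best response Accommodate.
Second Entrant against (Aggressive, Accommodate): payoffs 5, 4.3 → best response Passive.
Second Entrant against (Moderate, Passive): payoffs 5.8, 0.9 → best response Passive.
Second Entrant against (Moderate, Accommodate): payoffs 0.1, 4.3 → best response Accommodate.
Mutual best responses: (Aggressive, Accommodate, Passive); (Moderate, Passive, Passive); (Moderate, Accommodate, Accommodate).

Pure-strategy Nash equilibria: (Aggressive, Accommodate, Passive) and (Moderate, Passive, Passive) and (Moderate, Accommodate, Accommodate)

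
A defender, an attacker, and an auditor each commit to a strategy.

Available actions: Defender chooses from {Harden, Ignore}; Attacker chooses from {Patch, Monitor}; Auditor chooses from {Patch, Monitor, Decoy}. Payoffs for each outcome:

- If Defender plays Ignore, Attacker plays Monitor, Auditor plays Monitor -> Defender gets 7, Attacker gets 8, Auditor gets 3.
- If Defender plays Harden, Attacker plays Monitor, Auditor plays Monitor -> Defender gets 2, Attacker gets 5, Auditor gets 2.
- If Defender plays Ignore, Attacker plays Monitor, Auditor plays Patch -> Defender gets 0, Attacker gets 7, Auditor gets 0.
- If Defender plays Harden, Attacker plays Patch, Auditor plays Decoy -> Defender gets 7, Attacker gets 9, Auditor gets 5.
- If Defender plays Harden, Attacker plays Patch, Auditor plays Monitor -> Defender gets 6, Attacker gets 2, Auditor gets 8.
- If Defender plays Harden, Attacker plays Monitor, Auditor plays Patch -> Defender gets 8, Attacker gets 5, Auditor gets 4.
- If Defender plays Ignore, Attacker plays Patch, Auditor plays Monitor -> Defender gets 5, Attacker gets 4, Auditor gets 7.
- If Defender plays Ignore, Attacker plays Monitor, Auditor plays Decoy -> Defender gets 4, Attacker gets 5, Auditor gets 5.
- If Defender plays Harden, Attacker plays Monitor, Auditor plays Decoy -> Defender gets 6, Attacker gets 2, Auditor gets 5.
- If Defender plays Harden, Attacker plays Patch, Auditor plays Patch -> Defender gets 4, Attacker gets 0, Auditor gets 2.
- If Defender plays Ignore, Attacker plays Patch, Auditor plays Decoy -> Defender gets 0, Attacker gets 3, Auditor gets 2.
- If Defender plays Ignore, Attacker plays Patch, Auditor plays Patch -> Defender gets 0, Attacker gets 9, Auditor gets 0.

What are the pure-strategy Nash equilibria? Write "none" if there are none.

There is no pure-strategy Nash equilibrium.

For each strategy profile, look for a profitable unilateral deviation.
(Harden, Patch, Patch): Attacker can switch to Monitor (0 → 5). Not NE.
(Harden, Patch, Monitor): Attacker can switch to Monitor (2 → 5). Not NE.
(Harden, Patch, Decoy): Auditor can switch to Monitor (5 → 8). Not NE.
(Harden, Monitor, Patch): Auditor can switch to Decoy (4 → 5). Not NE.
(Harden, Monitor, Monitor): Defender can switch to Ignore (2 → 7). Not NE.
(Harden, Monitor, Decoy): Attacker can switch to Patch (2 → 9). Not NE.
(Ignore, Patch, Patch): Defender can switch to Harden (0 → 4). Not NE.
(Ignore, Patch, Monitor): Defender can switch to Harden (5 → 6). Not NE.
(The remaining 4 profiles each have a profitable deviation by the same check.)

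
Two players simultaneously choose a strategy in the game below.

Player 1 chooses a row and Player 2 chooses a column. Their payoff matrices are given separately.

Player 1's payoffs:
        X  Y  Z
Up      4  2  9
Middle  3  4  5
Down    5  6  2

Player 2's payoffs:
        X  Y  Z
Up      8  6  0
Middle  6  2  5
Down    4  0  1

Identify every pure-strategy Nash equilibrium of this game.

(Down, X)

Player 1 against X: payoffs 4, 3, 5 → best response Down.
Player 1 against Y: payoffs 2, 4, 6 → best response Down.
Player 1 against Z: payoffs 9, 5, 2 → best response Up.
Player 2 against Up: payoffs 8, 6, 0 → best response X.
Player 2 against Middle: payoffs 6, 2, 5 → best response X.
Player 2 against Down: payoffs 4, 0, 1 → best response X.
Mutual best responses: (Down, X).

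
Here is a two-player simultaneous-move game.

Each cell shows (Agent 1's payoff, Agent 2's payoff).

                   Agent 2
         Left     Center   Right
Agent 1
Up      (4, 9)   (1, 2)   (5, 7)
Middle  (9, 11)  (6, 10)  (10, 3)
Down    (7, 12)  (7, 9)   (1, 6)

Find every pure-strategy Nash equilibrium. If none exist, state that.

Check each profile: it is a Nash equilibrium iff no player can strictly gain by switching unilaterally.
(Up, Left): Agent 1 can switch to Middle (4 → 9). Not NE.
(Up, Center): Agent 1 can switch to Middle (1 → 6). Not NE.
(Up, Right): Agent 1 can switch to Middle (5 → 10). Not NE.
(Middle, Left): Agent 1 gets 9, best alternative 7; Agent 2 gets 11, best alternative 10. No profitable deviation — NE.
(Middle, Center): Agent 1 can switch to Down (6 → 7). Not NE.
(Middle, Right): Agent 2 can switch to Left (3 → 11). Not NE.
(Down, Left): Agent 1 can switch to Middle (7 → 9). Not NE.
(The remaining 2 profiles each have a profitable deviation by the same check.)

Pure NE: (Middle, Left)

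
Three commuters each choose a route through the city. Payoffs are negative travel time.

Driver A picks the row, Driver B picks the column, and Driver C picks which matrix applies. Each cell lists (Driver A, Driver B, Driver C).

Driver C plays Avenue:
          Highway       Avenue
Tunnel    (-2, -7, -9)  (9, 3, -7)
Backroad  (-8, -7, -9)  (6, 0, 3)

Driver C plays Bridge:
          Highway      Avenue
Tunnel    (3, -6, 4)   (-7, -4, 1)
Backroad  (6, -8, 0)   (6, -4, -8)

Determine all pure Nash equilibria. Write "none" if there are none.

There is no pure-strategy Nash equilibrium.

Driver A against (Highway, Avenue): payoffs -2, -8 → best response Tunnel.
Driver A against (Highway, Bridge): payoffs 3, 6 → best response Backroad.
Driver A against (Avenue, Avenue): payoffs 9, 6 → best response Tunnel.
Driver A against (Avenue, Bridge): payoffs -7, 6 → best response Backroad.
Driver B against (Tunnel, Avenue): payoffs -7, 3 → best response Avenue.
Driver B against (Tunnel, Bridge): payoffs -6, -4 → best response Avenue.
Driver B against (Backroad, Avenue): payoffs -7, 0 → best response Avenue.
Driver B against (Backroad, Bridge): payoffs -8, -4 → best response Avenue.
Driver C against (Tunnel, Highway): payoffs -9, 4 → best response Bridge.
Driver C against (Tunnel, Avenue): payoffs -7, 1 → best response Bridge.
Driver C against (Backroad, Highway): payoffs -9, 0 → best response Bridge.
Driver C against (Backroad, Avenue): payoffs 3, -8 → best response Avenue.
No profile is a mutual best response for all players.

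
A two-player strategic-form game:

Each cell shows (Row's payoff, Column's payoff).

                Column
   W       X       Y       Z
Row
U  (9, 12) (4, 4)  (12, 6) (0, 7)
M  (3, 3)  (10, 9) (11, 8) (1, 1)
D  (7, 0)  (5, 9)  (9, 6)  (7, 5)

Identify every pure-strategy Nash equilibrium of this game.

The pure Nash equilibria are (U, W) and (M, X).

For each player, find the best response to each opponent profile; mutual best responses are the pure NE.
Row against W: payoffs 9, 3, 7 → best response U.
Row against X: payoffs 4, 10, 5 → best response M.
Row against Y: payoffs 12, 11, 9 → best response U.
Row against Z: payoffs 0, 1, 7 → best response D.
Column against U: payoffs 12, 4, 6, 7 → best response W.
Column against M: payoffs 3, 9, 8, 1 → best response X.
Column against D: payoffs 0, 9, 6, 5 → best response X.
Mutual best responses: (U, W); (M, X).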